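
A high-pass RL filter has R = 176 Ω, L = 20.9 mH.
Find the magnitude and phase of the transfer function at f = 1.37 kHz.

Step 1 — Angular frequency: ω = 2π·1370 = 8608 rad/s.
Step 2 — Transfer function: H(jω) = jωL/(R + jωL).
Step 3 — Numerator jωL = j·179.9; denominator R + jωL = 176 + j179.9.
Step 4 — H = 0.511 + j0.4999.
Step 5 — Magnitude: |H| = 0.7148 (-2.9 dB); phase: φ = 44.4°.

|H| = 0.7148 (-2.9 dB), φ = 44.4°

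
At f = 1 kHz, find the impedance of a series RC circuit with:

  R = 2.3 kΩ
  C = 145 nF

Step 1 — Angular frequency: ω = 2π·f = 2π·1000 = 6283 rad/s.
Step 2 — Component impedances:
  R: Z = R = 2300 Ω
  C: Z = 1/(jωC) = -j/(ω·C) = 0 - j1098 Ω
Step 3 — Series combination: Z_total = R + C = 2300 - j1098 Ω = 2548∠-25.5° Ω.

Z = 2300 - j1098 Ω = 2548∠-25.5° Ω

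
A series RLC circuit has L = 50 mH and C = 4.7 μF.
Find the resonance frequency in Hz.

Step 1 — Resonance condition Im(Z)=0 gives ω₀ = 1/√(LC).
Step 2 — ω₀ = 1/√(0.05·4.7e-06) = 2063 rad/s.
Step 3 — f₀ = ω₀/(2π) = 328.3 Hz.

f₀ = 328.3 Hz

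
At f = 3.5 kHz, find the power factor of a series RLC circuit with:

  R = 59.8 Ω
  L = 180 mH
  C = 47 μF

Step 1 — Angular frequency: ω = 2π·f = 2π·3500 = 2.199e+04 rad/s.
Step 2 — Component impedances:
  R: Z = R = 59.8 Ω
  L: Z = jωL = j·2.199e+04·0.18 = 0 + j3958 Ω
  C: Z = 1/(jωC) = -j/(ω·C) = 0 - j0.9675 Ω
Step 3 — Series combination: Z_total = R + L + C = 59.8 + j3957 Ω = 3958∠89.1° Ω.
Step 4 — Power factor: PF = cos(φ) = Re(Z)/|Z| = 59.8/3958 = 0.01511.
Step 5 — Type: Im(Z) = 3957 ⇒ lagging (phase φ = 89.1°).

PF = 0.01511 (lagging, φ = 89.1°)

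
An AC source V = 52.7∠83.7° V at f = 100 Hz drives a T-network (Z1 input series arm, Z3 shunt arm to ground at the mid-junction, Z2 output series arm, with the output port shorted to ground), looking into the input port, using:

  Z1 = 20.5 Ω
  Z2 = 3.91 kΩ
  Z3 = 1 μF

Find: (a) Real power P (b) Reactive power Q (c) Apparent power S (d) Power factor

Step 1 — Angular frequency: ω = 2π·f = 2π·100 = 628.3 rad/s.
Step 2 — Component impedances:
  Z1: Z = R = 20.5 Ω
  Z2: Z = R = 3910 Ω
  Z3: Z = 1/(jωC) = -j/(ω·C) = 0 - j1592 Ω
Step 3 — With the output port shorted to ground, the output series arm Z2 runs from the junction to ground; the shunt arm Z3 also runs from the junction to ground. They appear in parallel: Z3 || Z2 = 555.8 - j1365 Ω.
Step 4 — Series with input arm Z1: Z_in = Z1 + (Z3 || Z2) = 576.3 - j1365 Ω = 1482∠-67.1° Ω.
Step 5 — Source phasor: V = 52.7∠83.7° V = 5.783 + j52.38 V.
Step 6 — Current: I = V / Z = -0.03105 + j0.01734 A = 0.03556∠150.8° A.
Step 7 — Complex power: S = V·I* = 0.7287 - j1.727 VA.
Step 8 — Real power: P = Re(S) = 0.7287 W.
Step 9 — Reactive power: Q = Im(S) = -1.727 VAR.
Step 10 — Apparent power: |S| = 1.874 VA.
Step 11 — Power factor: PF = P/|S| = 0.3888 (leading).

(a) P = 0.7287 W  (b) Q = -1.727 VAR  (c) S = 1.874 VA  (d) PF = 0.3888 (leading)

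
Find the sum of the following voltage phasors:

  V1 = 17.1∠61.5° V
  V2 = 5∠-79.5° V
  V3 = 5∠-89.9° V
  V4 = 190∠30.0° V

Step 1 — Convert each phasor to rectangular form:
  V1 = 17.1·(cos(61.5°) + j·sin(61.5°)) = 8.159 + j15.03 V
  V2 = 5·(cos(-79.5°) + j·sin(-79.5°)) = 0.9112 - j4.916 V
  V3 = 5·(cos(-89.9°) + j·sin(-89.9°)) = 0.008727 - j5 V
  V4 = 190·(cos(30.0°) + j·sin(30.0°)) = 164.5 + j95 V
Step 2 — Sum components: V_total = 173.6 + j100.1 V.
Step 3 — Convert to polar: |V_total| = 200.4 V, ∠V_total = 30.0°.

V_total = 200.4∠30.0° V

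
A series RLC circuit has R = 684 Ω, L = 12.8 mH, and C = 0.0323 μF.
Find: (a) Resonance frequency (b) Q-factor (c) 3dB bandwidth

Step 1 — Resonance: ω₀ = 1/√(LC) = 1/√(0.0128·3.23e-08) = 4.918e+04 rad/s.
Step 2 — f₀ = ω₀/(2π) = 7827 Hz.
Step 3 — Series Q: Q = ω₀L/R = 4.918e+04·0.0128/684 = 0.9203.
Step 4 — Bandwidth: Δω = ω₀/Q = 5.344e+04 rad/s; BW = Δω/(2π) = 8505 Hz.

(a) f₀ = 7827 Hz  (b) Q = 0.9203  (c) BW = 8505 Hz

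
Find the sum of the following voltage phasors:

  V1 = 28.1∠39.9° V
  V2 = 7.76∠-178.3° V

Step 1 — Convert each phasor to rectangular form:
  V1 = 28.1·(cos(39.9°) + j·sin(39.9°)) = 21.56 + j18.02 V
  V2 = 7.76·(cos(-178.3°) + j·sin(-178.3°)) = -7.757 - j0.2302 V
Step 2 — Sum components: V_total = 13.8 + j17.79 V.
Step 3 — Convert to polar: |V_total| = 22.52 V, ∠V_total = 52.2°.

V_total = 22.52∠52.2° V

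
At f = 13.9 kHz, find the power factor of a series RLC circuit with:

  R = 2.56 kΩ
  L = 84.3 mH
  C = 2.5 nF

Step 1 — Angular frequency: ω = 2π·f = 2π·1.39e+04 = 8.734e+04 rad/s.
Step 2 — Component impedances:
  R: Z = R = 2560 Ω
  L: Z = jωL = j·8.734e+04·0.0843 = 0 + j7362 Ω
  C: Z = 1/(jωC) = -j/(ω·C) = 0 - j4580 Ω
Step 3 — Series combination: Z_total = R + L + C = 2560 + j2782 Ω = 3781∠47.4° Ω.
Step 4 — Power factor: PF = cos(φ) = Re(Z)/|Z| = 2560/3781 = 0.6771.
Step 5 — Type: Im(Z) = 2782 ⇒ lagging (phase φ = 47.4°).

PF = 0.6771 (lagging, φ = 47.4°)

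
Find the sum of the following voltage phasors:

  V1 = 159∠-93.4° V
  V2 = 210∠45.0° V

Step 1 — Convert each phasor to rectangular form:
  V1 = 159·(cos(-93.4°) + j·sin(-93.4°)) = -9.43 - j158.7 V
  V2 = 210·(cos(45.0°) + j·sin(45.0°)) = 148.5 + j148.5 V
Step 2 — Sum components: V_total = 139.1 - j10.23 V.
Step 3 — Convert to polar: |V_total| = 139.4 V, ∠V_total = -4.2°.

V_total = 139.4∠-4.2° V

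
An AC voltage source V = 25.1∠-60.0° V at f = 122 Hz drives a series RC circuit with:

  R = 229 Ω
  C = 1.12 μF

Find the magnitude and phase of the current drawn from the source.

Step 1 — Angular frequency: ω = 2π·f = 2π·122 = 766.5 rad/s.
Step 2 — Component impedances:
  R: Z = R = 229 Ω
  C: Z = 1/(jωC) = -j/(ω·C) = 0 - j1165 Ω
Step 3 — Series combination: Z_total = R + C = 229 - j1165 Ω = 1187∠-78.9° Ω.
Step 4 — Source phasor: V = 25.1∠-60.0° V = 12.55 - j21.74 V.
Step 5 — Ohm's law: I = V / Z_total = (12.55 - j21.74) / (229 - j1165) = 0.02001 + j0.006841 A.
Step 6 — Convert to polar: |I| = 0.02114 A, ∠I = 18.9°.

I = 0.02114∠18.9° A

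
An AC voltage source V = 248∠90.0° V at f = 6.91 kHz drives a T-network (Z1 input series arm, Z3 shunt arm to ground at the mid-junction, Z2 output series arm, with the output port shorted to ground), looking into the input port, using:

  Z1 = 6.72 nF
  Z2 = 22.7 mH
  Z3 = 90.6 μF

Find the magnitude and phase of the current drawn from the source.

Step 1 — Angular frequency: ω = 2π·f = 2π·6910 = 4.342e+04 rad/s.
Step 2 — Component impedances:
  Z1: Z = 1/(jωC) = -j/(ω·C) = 0 - j3427 Ω
  Z2: Z = jωL = j·4.342e+04·0.0227 = 0 + j985.6 Ω
  Z3: Z = 1/(jωC) = -j/(ω·C) = 0 - j0.2542 Ω
Step 3 — With the output port shorted to ground, the output series arm Z2 runs from the junction to ground; the shunt arm Z3 also runs from the junction to ground. They appear in parallel: Z3 || Z2 = 0 - j0.2543 Ω.
Step 4 — Series with input arm Z1: Z_in = Z1 + (Z3 || Z2) = 0 - j3428 Ω = 3428∠-90.0° Ω.
Step 5 — Source phasor: V = 248∠90.0° V = 0 + j248 V.
Step 6 — Ohm's law: I = V / Z_total = (0 + j248) / (0 - j3428) = -0.07235 A.
Step 7 — Convert to polar: |I| = 0.07235 A, ∠I = 180.0°.

I = 0.07235∠180.0° A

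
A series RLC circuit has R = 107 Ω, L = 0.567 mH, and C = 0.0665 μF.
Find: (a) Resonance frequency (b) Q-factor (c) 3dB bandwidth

Step 1 — Resonance: ω₀ = 1/√(LC) = 1/√(0.000567·6.65e-08) = 1.629e+05 rad/s.
Step 2 — f₀ = ω₀/(2π) = 2.592e+04 Hz.
Step 3 — Series Q: Q = ω₀L/R = 1.629e+05·0.000567/107 = 0.863.
Step 4 — Bandwidth: Δω = ω₀/Q = 1.887e+05 rad/s; BW = Δω/(2π) = 3.003e+04 Hz.

(a) f₀ = 2.592e+04 Hz  (b) Q = 0.863  (c) BW = 3.003e+04 Hz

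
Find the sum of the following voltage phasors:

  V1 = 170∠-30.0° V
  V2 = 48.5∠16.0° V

Step 1 — Convert each phasor to rectangular form:
  V1 = 170·(cos(-30.0°) + j·sin(-30.0°)) = 147.2 - j85 V
  V2 = 48.5·(cos(16.0°) + j·sin(16.0°)) = 46.62 + j13.37 V
Step 2 — Sum components: V_total = 193.8 - j71.63 V.
Step 3 — Convert to polar: |V_total| = 206.7 V, ∠V_total = -20.3°.

V_total = 206.7∠-20.3° V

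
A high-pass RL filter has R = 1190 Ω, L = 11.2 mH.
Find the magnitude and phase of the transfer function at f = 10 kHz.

Step 1 — Angular frequency: ω = 2π·1e+04 = 6.283e+04 rad/s.
Step 2 — Transfer function: H(jω) = jωL/(R + jωL).
Step 3 — Numerator jωL = j·703.7; denominator R + jωL = 1190 + j703.7.
Step 4 — H = 0.2591 + j0.4381.
Step 5 — Magnitude: |H| = 0.509 (-5.9 dB); phase: φ = 59.4°.

|H| = 0.509 (-5.9 dB), φ = 59.4°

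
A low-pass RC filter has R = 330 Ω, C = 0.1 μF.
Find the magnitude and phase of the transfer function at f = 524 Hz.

Step 1 — Angular frequency: ω = 2π·524 = 3292 rad/s.
Step 2 — Transfer function: H(jω) = 1/(1 + jωRC).
Step 3 — Denominator: 1 + jωRC = 1 + j·3292·330·1e-07 = 1 + j0.1086.
Step 4 — H = 0.9883 - j0.1074.
Step 5 — Magnitude: |H| = 0.9941 (-0.1 dB); phase: φ = -6.2°.

|H| = 0.9941 (-0.1 dB), φ = -6.2°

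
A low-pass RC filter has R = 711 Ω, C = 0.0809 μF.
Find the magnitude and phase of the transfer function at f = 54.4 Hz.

Step 1 — Angular frequency: ω = 2π·54.4 = 341.8 rad/s.
Step 2 — Transfer function: H(jω) = 1/(1 + jωRC).
Step 3 — Denominator: 1 + jωRC = 1 + j·341.8·711·8.09e-08 = 1 + j0.01966.
Step 4 — H = 0.9996 - j0.01965.
Step 5 — Magnitude: |H| = 0.9998 (-0.0 dB); phase: φ = -1.1°.

|H| = 0.9998 (-0.0 dB), φ = -1.1°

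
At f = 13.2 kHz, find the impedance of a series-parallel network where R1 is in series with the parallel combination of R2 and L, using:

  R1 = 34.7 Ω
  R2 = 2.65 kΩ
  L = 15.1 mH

Step 1 — Angular frequency: ω = 2π·f = 2π·1.32e+04 = 8.294e+04 rad/s.
Step 2 — Component impedances:
  R1: Z = R = 34.7 Ω
  R2: Z = R = 2650 Ω
  L: Z = jωL = j·8.294e+04·0.0151 = 0 + j1252 Ω
Step 3 — Parallel branch: R2 || L = 1/(1/R2 + 1/L) = 483.8 + j1024 Ω.
Step 4 — Series with R1: Z_total = R1 + (R2 || L) = 518.5 + j1024 Ω = 1148∠63.1° Ω.

Z = 518.5 + j1024 Ω = 1148∠63.1° Ω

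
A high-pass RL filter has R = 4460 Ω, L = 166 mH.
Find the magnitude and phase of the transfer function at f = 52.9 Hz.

Step 1 — Angular frequency: ω = 2π·52.9 = 332.4 rad/s.
Step 2 — Transfer function: H(jω) = jωL/(R + jωL).
Step 3 — Numerator jωL = j·55.18; denominator R + jωL = 4460 + j55.18.
Step 4 — H = 0.000153 + j0.01237.
Step 5 — Magnitude: |H| = 0.01237 (-38.2 dB); phase: φ = 89.3°.

|H| = 0.01237 (-38.2 dB), φ = 89.3°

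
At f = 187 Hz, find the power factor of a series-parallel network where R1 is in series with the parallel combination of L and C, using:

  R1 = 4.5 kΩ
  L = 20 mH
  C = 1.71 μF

Step 1 — Angular frequency: ω = 2π·f = 2π·187 = 1175 rad/s.
Step 2 — Component impedances:
  R1: Z = R = 4500 Ω
  L: Z = jωL = j·1175·0.02 = 0 + j23.5 Ω
  C: Z = 1/(jωC) = -j/(ω·C) = 0 - j497.7 Ω
Step 3 — Parallel branch: L || C = 1/(1/L + 1/C) = 0 + j24.66 Ω.
Step 4 — Series with R1: Z_total = R1 + (L || C) = 4500 + j24.66 Ω = 4500∠0.3° Ω.
Step 5 — Power factor: PF = cos(φ) = Re(Z)/|Z| = 4500/4500 = 1.
Step 6 — Type: Im(Z) = 24.66 ⇒ lagging (phase φ = 0.3°).

PF = 1 (lagging, φ = 0.3°)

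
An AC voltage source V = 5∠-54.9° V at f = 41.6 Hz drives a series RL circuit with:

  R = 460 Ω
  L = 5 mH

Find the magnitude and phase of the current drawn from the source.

Step 1 — Angular frequency: ω = 2π·f = 2π·41.6 = 261.4 rad/s.
Step 2 — Component impedances:
  R: Z = R = 460 Ω
  L: Z = jωL = j·261.4·0.005 = 0 + j1.307 Ω
Step 3 — Series combination: Z_total = R + L = 460 + j1.307 Ω = 460∠0.2° Ω.
Step 4 — Source phasor: V = 5∠-54.9° V = 2.875 - j4.091 V.
Step 5 — Ohm's law: I = V / Z_total = (2.875 - j4.091) / (460 + j1.307) = 0.006225 - j0.008911 A.
Step 6 — Convert to polar: |I| = 0.01087 A, ∠I = -55.1°.

I = 0.01087∠-55.1° A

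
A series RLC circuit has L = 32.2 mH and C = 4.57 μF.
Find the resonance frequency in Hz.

Step 1 — Resonance condition Im(Z)=0 gives ω₀ = 1/√(LC).
Step 2 — ω₀ = 1/√(0.0322·4.57e-06) = 2607 rad/s.
Step 3 — f₀ = ω₀/(2π) = 414.9 Hz.

f₀ = 414.9 Hz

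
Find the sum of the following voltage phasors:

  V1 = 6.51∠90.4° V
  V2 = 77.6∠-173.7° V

Step 1 — Convert each phasor to rectangular form:
  V1 = 6.51·(cos(90.4°) + j·sin(90.4°)) = -0.04545 + j6.51 V
  V2 = 77.6·(cos(-173.7°) + j·sin(-173.7°)) = -77.13 - j8.515 V
Step 2 — Sum components: V_total = -77.18 - j2.006 V.
Step 3 — Convert to polar: |V_total| = 77.2 V, ∠V_total = -178.5°.

V_total = 77.2∠-178.5° V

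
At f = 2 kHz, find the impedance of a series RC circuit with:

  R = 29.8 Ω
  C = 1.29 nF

Step 1 — Angular frequency: ω = 2π·f = 2π·2000 = 1.257e+04 rad/s.
Step 2 — Component impedances:
  R: Z = R = 29.8 Ω
  C: Z = 1/(jωC) = -j/(ω·C) = 0 - j6.169e+04 Ω
Step 3 — Series combination: Z_total = R + C = 29.8 - j6.169e+04 Ω = 6.169e+04∠-90.0° Ω.

Z = 29.8 - j6.169e+04 Ω = 6.169e+04∠-90.0° Ω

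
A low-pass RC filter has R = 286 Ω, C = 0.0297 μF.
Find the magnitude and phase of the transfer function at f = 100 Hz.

Step 1 — Angular frequency: ω = 2π·100 = 628.3 rad/s.
Step 2 — Transfer function: H(jω) = 1/(1 + jωRC).
Step 3 — Denominator: 1 + jωRC = 1 + j·628.3·286·2.97e-08 = 1 + j0.005337.
Step 4 — H = 1 - j0.005337.
Step 5 — Magnitude: |H| = 1 (-0.0 dB); phase: φ = -0.3°.

|H| = 1 (-0.0 dB), φ = -0.3°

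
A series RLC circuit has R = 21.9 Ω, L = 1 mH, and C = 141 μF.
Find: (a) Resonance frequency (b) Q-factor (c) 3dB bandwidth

Step 1 — Resonance condition Im(Z)=0 gives ω₀ = 1/√(LC).
Step 2 — ω₀ = 1/√(0.001·0.000141) = 2663 rad/s.
Step 3 — f₀ = ω₀/(2π) = 423.8 Hz.
Step 4 — Series Q: Q = ω₀L/R = 2663·0.001/21.9 = 0.1216.
Step 5 — 3dB bandwidth: Δω = ω₀/Q = 2.19e+04 rad/s; BW = Δω/(2π) = 3485 Hz.

(a) f₀ = 423.8 Hz  (b) Q = 0.1216  (c) BW = 3485 Hz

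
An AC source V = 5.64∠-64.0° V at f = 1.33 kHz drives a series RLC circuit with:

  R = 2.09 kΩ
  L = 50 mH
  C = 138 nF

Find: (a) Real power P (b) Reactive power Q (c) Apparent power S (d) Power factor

Step 1 — Angular frequency: ω = 2π·f = 2π·1330 = 8357 rad/s.
Step 2 — Component impedances:
  R: Z = R = 2090 Ω
  L: Z = jωL = j·8357·0.05 = 0 + j417.8 Ω
  C: Z = 1/(jωC) = -j/(ω·C) = 0 - j867.1 Ω
Step 3 — Series combination: Z_total = R + L + C = 2090 - j449.3 Ω = 2138∠-12.1° Ω.
Step 4 — Source phasor: V = 5.64∠-64.0° V = 2.472 - j5.069 V.
Step 5 — Current: I = V / Z = 0.001629 - j0.002075 A = 0.002638∠-51.9° A.
Step 6 — Complex power: S = V·I* = 0.01455 - j0.003127 VA.
Step 7 — Real power: P = Re(S) = 0.01455 W.
Step 8 — Reactive power: Q = Im(S) = -0.003127 VAR.
Step 9 — Apparent power: |S| = 0.01488 VA.
Step 10 — Power factor: PF = P/|S| = 0.9777 (leading).

(a) P = 0.01455 W  (b) Q = -0.003127 VAR  (c) S = 0.01488 VA  (d) PF = 0.9777 (leading)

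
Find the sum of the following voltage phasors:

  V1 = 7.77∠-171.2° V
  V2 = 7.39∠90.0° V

Step 1 — Convert each phasor to rectangular form:
  V1 = 7.77·(cos(-171.2°) + j·sin(-171.2°)) = -7.679 - j1.189 V
  V2 = 7.39·(cos(90.0°) + j·sin(90.0°)) = 0 + j7.39 V
Step 2 — Sum components: V_total = -7.679 + j6.201 V.
Step 3 — Convert to polar: |V_total| = 9.87 V, ∠V_total = 141.1°.

V_total = 9.87∠141.1° V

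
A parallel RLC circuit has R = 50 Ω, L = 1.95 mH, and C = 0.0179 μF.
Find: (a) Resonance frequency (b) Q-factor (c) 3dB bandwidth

Step 1 — Resonance: ω₀ = 1/√(LC) = 1/√(0.00195·1.79e-08) = 1.693e+05 rad/s.
Step 2 — f₀ = ω₀/(2π) = 2.694e+04 Hz.
Step 3 — Parallel Q: Q = R/(ω₀L) = 50/(1.693e+05·0.00195) = 0.1515.
Step 4 — Bandwidth: Δω = ω₀/Q = 1.117e+06 rad/s; BW = Δω/(2π) = 1.778e+05 Hz.

(a) f₀ = 2.694e+04 Hz  (b) Q = 0.1515  (c) BW = 1.778e+05 Hz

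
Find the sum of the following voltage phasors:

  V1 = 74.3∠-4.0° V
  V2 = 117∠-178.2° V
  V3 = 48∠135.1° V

Step 1 — Convert each phasor to rectangular form:
  V1 = 74.3·(cos(-4.0°) + j·sin(-4.0°)) = 74.12 - j5.183 V
  V2 = 117·(cos(-178.2°) + j·sin(-178.2°)) = -116.9 - j3.675 V
  V3 = 48·(cos(135.1°) + j·sin(135.1°)) = -34 + j33.88 V
Step 2 — Sum components: V_total = -76.82 + j25.02 V.
Step 3 — Convert to polar: |V_total| = 80.8 V, ∠V_total = 162.0°.

V_total = 80.8∠162.0° V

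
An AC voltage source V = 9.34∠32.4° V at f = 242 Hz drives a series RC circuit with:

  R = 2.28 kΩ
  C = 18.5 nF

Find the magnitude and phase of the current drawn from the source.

Step 1 — Angular frequency: ω = 2π·f = 2π·242 = 1521 rad/s.
Step 2 — Component impedances:
  R: Z = R = 2280 Ω
  C: Z = 1/(jωC) = -j/(ω·C) = 0 - j3.555e+04 Ω
Step 3 — Series combination: Z_total = R + C = 2280 - j3.555e+04 Ω = 3.562e+04∠-86.3° Ω.
Step 4 — Source phasor: V = 9.34∠32.4° V = 7.886 + j5.005 V.
Step 5 — Ohm's law: I = V / Z_total = (7.886 + j5.005) / (2280 - j3.555e+04) = -0.000126 + j0.0002299 A.
Step 6 — Convert to polar: |I| = 0.0002622 A, ∠I = 118.7°.

I = 0.0002622∠118.7° A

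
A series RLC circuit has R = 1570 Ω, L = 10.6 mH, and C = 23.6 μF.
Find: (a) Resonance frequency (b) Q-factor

Step 1 — Resonance condition Im(Z)=0 gives ω₀ = 1/√(LC).
Step 2 — ω₀ = 1/√(0.0106·2.36e-05) = 1999 rad/s.
Step 3 — f₀ = ω₀/(2π) = 318.2 Hz.
Step 4 — Series Q: Q = ω₀L/R = 1999·0.0106/1570 = 0.0135.

(a) f₀ = 318.2 Hz  (b) Q = 0.0135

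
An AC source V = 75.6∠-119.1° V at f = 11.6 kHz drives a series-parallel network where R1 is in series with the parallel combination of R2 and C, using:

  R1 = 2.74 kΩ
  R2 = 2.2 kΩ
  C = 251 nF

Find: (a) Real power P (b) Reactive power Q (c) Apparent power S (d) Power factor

Step 1 — Angular frequency: ω = 2π·f = 2π·1.16e+04 = 7.288e+04 rad/s.
Step 2 — Component impedances:
  R1: Z = R = 2740 Ω
  R2: Z = R = 2200 Ω
  C: Z = 1/(jωC) = -j/(ω·C) = 0 - j54.66 Ω
Step 3 — Parallel branch: R2 || C = 1/(1/R2 + 1/C) = 1.357 - j54.63 Ω.
Step 4 — Series with R1: Z_total = R1 + (R2 || C) = 2741 - j54.63 Ω = 2742∠-1.1° Ω.
Step 5 — Source phasor: V = 75.6∠-119.1° V = -36.77 - j66.06 V.
Step 6 — Current: I = V / Z = -0.01293 - j0.02435 A = 0.02757∠-118.0° A.
Step 7 — Complex power: S = V·I* = 2.084 - j0.04153 VA.
Step 8 — Real power: P = Re(S) = 2.084 W.
Step 9 — Reactive power: Q = Im(S) = -0.04153 VAR.
Step 10 — Apparent power: |S| = 2.084 VA.
Step 11 — Power factor: PF = P/|S| = 0.9998 (leading).

(a) P = 2.084 W  (b) Q = -0.04153 VAR  (c) S = 2.084 VA  (d) PF = 0.9998 (leading)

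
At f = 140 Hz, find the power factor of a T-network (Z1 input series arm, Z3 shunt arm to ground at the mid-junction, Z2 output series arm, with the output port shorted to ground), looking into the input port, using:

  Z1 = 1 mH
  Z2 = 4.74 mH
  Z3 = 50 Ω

Step 1 — Angular frequency: ω = 2π·f = 2π·140 = 879.6 rad/s.
Step 2 — Component impedances:
  Z1: Z = jωL = j·879.6·0.001 = 0 + j0.8796 Ω
  Z2: Z = jωL = j·879.6·0.00474 = 0 + j4.17 Ω
  Z3: Z = R = 50 Ω
Step 3 — With the output port shorted to ground, the output series arm Z2 runs from the junction to ground; the shunt arm Z3 also runs from the junction to ground. They appear in parallel: Z3 || Z2 = 0.3453 + j4.141 Ω.
Step 4 — Series with input arm Z1: Z_in = Z1 + (Z3 || Z2) = 0.3453 + j5.02 Ω = 5.032∠86.1° Ω.
Step 5 — Power factor: PF = cos(φ) = Re(Z)/|Z| = 0.3453/5.032 = 0.06862.
Step 6 — Type: Im(Z) = 5.02 ⇒ lagging (phase φ = 86.1°).

PF = 0.06862 (lagging, φ = 86.1°)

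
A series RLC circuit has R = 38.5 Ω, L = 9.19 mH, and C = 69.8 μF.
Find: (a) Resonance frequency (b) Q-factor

Step 1 — Resonance condition Im(Z)=0 gives ω₀ = 1/√(LC).
Step 2 — ω₀ = 1/√(0.00919·6.98e-05) = 1249 rad/s.
Step 3 — f₀ = ω₀/(2π) = 198.7 Hz.
Step 4 — Series Q: Q = ω₀L/R = 1249·0.00919/38.5 = 0.298.

(a) f₀ = 198.7 Hz  (b) Q = 0.298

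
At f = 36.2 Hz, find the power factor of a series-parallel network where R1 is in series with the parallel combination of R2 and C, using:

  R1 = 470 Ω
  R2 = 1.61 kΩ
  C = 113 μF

Step 1 — Angular frequency: ω = 2π·f = 2π·36.2 = 227.5 rad/s.
Step 2 — Component impedances:
  R1: Z = R = 470 Ω
  R2: Z = R = 1610 Ω
  C: Z = 1/(jωC) = -j/(ω·C) = 0 - j38.91 Ω
Step 3 — Parallel branch: R2 || C = 1/(1/R2 + 1/C) = 0.9397 - j38.88 Ω.
Step 4 — Series with R1: Z_total = R1 + (R2 || C) = 470.9 - j38.88 Ω = 472.5∠-4.7° Ω.
Step 5 — Power factor: PF = cos(φ) = Re(Z)/|Z| = 470.9/472.5 = 0.9966.
Step 6 — Type: Im(Z) = -38.88 ⇒ leading (phase φ = -4.7°).

PF = 0.9966 (leading, φ = -4.7°)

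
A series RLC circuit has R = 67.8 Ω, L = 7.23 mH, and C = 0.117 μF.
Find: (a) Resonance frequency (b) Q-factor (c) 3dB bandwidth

Step 1 — Resonance condition Im(Z)=0 gives ω₀ = 1/√(LC).
Step 2 — ω₀ = 1/√(0.00723·1.17e-07) = 3.438e+04 rad/s.
Step 3 — f₀ = ω₀/(2π) = 5472 Hz.
Step 4 — Series Q: Q = ω₀L/R = 3.438e+04·0.00723/67.8 = 3.666.
Step 5 — 3dB bandwidth: Δω = ω₀/Q = 9378 rad/s; BW = Δω/(2π) = 1492 Hz.

(a) f₀ = 5472 Hz  (b) Q = 3.666  (c) BW = 1492 Hz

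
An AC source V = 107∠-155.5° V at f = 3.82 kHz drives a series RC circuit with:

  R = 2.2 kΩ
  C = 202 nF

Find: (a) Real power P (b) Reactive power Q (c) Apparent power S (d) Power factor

Step 1 — Angular frequency: ω = 2π·f = 2π·3820 = 2.4e+04 rad/s.
Step 2 — Component impedances:
  R: Z = R = 2200 Ω
  C: Z = 1/(jωC) = -j/(ω·C) = 0 - j206.3 Ω
Step 3 — Series combination: Z_total = R + C = 2200 - j206.3 Ω = 2210∠-5.4° Ω.
Step 4 — Source phasor: V = 107∠-155.5° V = -97.37 - j44.37 V.
Step 5 — Current: I = V / Z = -0.042 - j0.02411 A = 0.04842∠-150.1° A.
Step 6 — Complex power: S = V·I* = 5.159 - j0.4836 VA.
Step 7 — Real power: P = Re(S) = 5.159 W.
Step 8 — Reactive power: Q = Im(S) = -0.4836 VAR.
Step 9 — Apparent power: |S| = 5.181 VA.
Step 10 — Power factor: PF = P/|S| = 0.9956 (leading).

(a) P = 5.159 W  (b) Q = -0.4836 VAR  (c) S = 5.181 VA  (d) PF = 0.9956 (leading)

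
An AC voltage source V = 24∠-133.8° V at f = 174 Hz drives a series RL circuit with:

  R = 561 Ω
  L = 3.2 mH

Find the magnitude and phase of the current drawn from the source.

Step 1 — Angular frequency: ω = 2π·f = 2π·174 = 1093 rad/s.
Step 2 — Component impedances:
  R: Z = R = 561 Ω
  L: Z = jωL = j·1093·0.0032 = 0 + j3.498 Ω
Step 3 — Series combination: Z_total = R + L = 561 + j3.498 Ω = 561∠0.4° Ω.
Step 4 — Source phasor: V = 24∠-133.8° V = -16.61 - j17.32 V.
Step 5 — Ohm's law: I = V / Z_total = (-16.61 - j17.32) / (561 + j3.498) = -0.0298 - j0.03069 A.
Step 6 — Convert to polar: |I| = 0.04278 A, ∠I = -134.2°.

I = 0.04278∠-134.2° A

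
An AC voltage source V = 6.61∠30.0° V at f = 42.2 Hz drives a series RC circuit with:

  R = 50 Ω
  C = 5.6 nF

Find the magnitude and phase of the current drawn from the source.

Step 1 — Angular frequency: ω = 2π·f = 2π·42.2 = 265.2 rad/s.
Step 2 — Component impedances:
  R: Z = R = 50 Ω
  C: Z = 1/(jωC) = -j/(ω·C) = 0 - j6.735e+05 Ω
Step 3 — Series combination: Z_total = R + C = 50 - j6.735e+05 Ω = 6.735e+05∠-90.0° Ω.
Step 4 — Source phasor: V = 6.61∠30.0° V = 5.724 + j3.305 V.
Step 5 — Ohm's law: I = V / Z_total = (5.724 + j3.305) / (50 - j6.735e+05) = -4.907e-06 + j8.5e-06 A.
Step 6 — Convert to polar: |I| = 9.815e-06 A, ∠I = 120.0°.

I = 9.815e-06∠120.0° A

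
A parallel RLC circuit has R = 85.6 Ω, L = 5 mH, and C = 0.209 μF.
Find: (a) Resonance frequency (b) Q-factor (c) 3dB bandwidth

Step 1 — Resonance: ω₀ = 1/√(LC) = 1/√(0.005·2.09e-07) = 3.093e+04 rad/s.
Step 2 — f₀ = ω₀/(2π) = 4923 Hz.
Step 3 — Parallel Q: Q = R/(ω₀L) = 85.6/(3.093e+04·0.005) = 0.5534.
Step 4 — Bandwidth: Δω = ω₀/Q = 5.59e+04 rad/s; BW = Δω/(2π) = 8896 Hz.

(a) f₀ = 4923 Hz  (b) Q = 0.5534  (c) BW = 8896 Hz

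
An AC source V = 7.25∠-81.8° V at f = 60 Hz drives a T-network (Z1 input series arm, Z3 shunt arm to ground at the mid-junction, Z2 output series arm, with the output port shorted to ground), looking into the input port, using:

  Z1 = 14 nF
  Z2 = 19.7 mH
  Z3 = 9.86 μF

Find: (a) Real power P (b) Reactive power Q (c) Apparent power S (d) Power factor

Step 1 — Angular frequency: ω = 2π·f = 2π·60 = 377 rad/s.
Step 2 — Component impedances:
  Z1: Z = 1/(jωC) = -j/(ω·C) = 0 - j1.895e+05 Ω
  Z2: Z = jωL = j·377·0.0197 = 0 + j7.427 Ω
  Z3: Z = 1/(jωC) = -j/(ω·C) = 0 - j269 Ω
Step 3 — With the output port shorted to ground, the output series arm Z2 runs from the junction to ground; the shunt arm Z3 also runs from the junction to ground. They appear in parallel: Z3 || Z2 = 0 + j7.638 Ω.
Step 4 — Series with input arm Z1: Z_in = Z1 + (Z3 || Z2) = 0 - j1.895e+05 Ω = 1.895e+05∠-90.0° Ω.
Step 5 — Source phasor: V = 7.25∠-81.8° V = 1.034 - j7.176 V.
Step 6 — Current: I = V / Z = 3.787e-05 + j5.458e-06 A = 3.827e-05∠8.2° A.
Step 7 — Complex power: S = V·I* = 0 - j0.0002774 VA.
Step 8 — Real power: P = Re(S) = 0 W.
Step 9 — Reactive power: Q = Im(S) = -0.0002774 VAR.
Step 10 — Apparent power: |S| = 0.0002774 VA.
Step 11 — Power factor: PF = P/|S| = 0 (leading).

(a) P = 0 W  (b) Q = -0.0002774 VAR  (c) S = 0.0002774 VA  (d) PF = 0 (leading)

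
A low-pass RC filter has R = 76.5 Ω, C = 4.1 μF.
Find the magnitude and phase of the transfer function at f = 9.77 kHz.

Step 1 — Angular frequency: ω = 2π·9770 = 6.139e+04 rad/s.
Step 2 — Transfer function: H(jω) = 1/(1 + jωRC).
Step 3 — Denominator: 1 + jωRC = 1 + j·6.139e+04·76.5·4.1e-06 = 1 + j19.25.
Step 4 — H = 0.00269 - j0.0518.
Step 5 — Magnitude: |H| = 0.05187 (-25.7 dB); phase: φ = -87.0°.

|H| = 0.05187 (-25.7 dB), φ = -87.0°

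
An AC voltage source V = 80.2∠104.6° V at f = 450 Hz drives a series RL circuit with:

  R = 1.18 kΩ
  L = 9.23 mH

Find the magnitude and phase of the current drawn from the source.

Step 1 — Angular frequency: ω = 2π·f = 2π·450 = 2827 rad/s.
Step 2 — Component impedances:
  R: Z = R = 1180 Ω
  L: Z = jωL = j·2827·0.00923 = 0 + j26.1 Ω
Step 3 — Series combination: Z_total = R + L = 1180 + j26.1 Ω = 1180∠1.3° Ω.
Step 4 — Source phasor: V = 80.2∠104.6° V = -20.22 + j77.61 V.
Step 5 — Ohm's law: I = V / Z_total = (-20.22 + j77.61) / (1180 + j26.1) = -0.01567 + j0.06612 A.
Step 6 — Convert to polar: |I| = 0.06795 A, ∠I = 103.3°.

I = 0.06795∠103.3° A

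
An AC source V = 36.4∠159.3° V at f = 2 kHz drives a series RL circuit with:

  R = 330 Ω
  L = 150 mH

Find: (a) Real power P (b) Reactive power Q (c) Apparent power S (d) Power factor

Step 1 — Angular frequency: ω = 2π·f = 2π·2000 = 1.257e+04 rad/s.
Step 2 — Component impedances:
  R: Z = R = 330 Ω
  L: Z = jωL = j·1.257e+04·0.15 = 0 + j1885 Ω
Step 3 — Series combination: Z_total = R + L = 330 + j1885 Ω = 1914∠80.1° Ω.
Step 4 — Source phasor: V = 36.4∠159.3° V = -34.05 + j12.87 V.
Step 5 — Current: I = V / Z = 0.003554 + j0.01869 A = 0.01902∠79.2° A.
Step 6 — Complex power: S = V·I* = 0.1194 + j0.682 VA.
Step 7 — Real power: P = Re(S) = 0.1194 W.
Step 8 — Reactive power: Q = Im(S) = 0.682 VAR.
Step 9 — Apparent power: |S| = 0.6924 VA.
Step 10 — Power factor: PF = P/|S| = 0.1724 (lagging).

(a) P = 0.1194 W  (b) Q = 0.682 VAR  (c) S = 0.6924 VA  (d) PF = 0.1724 (lagging)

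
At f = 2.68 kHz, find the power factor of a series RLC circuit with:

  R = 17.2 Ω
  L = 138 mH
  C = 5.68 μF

Step 1 — Angular frequency: ω = 2π·f = 2π·2680 = 1.684e+04 rad/s.
Step 2 — Component impedances:
  R: Z = R = 17.2 Ω
  L: Z = jωL = j·1.684e+04·0.138 = 0 + j2324 Ω
  C: Z = 1/(jωC) = -j/(ω·C) = 0 - j10.46 Ω
Step 3 — Series combination: Z_total = R + L + C = 17.2 + j2313 Ω = 2313∠89.6° Ω.
Step 4 — Power factor: PF = cos(φ) = Re(Z)/|Z| = 17.2/2313.4 = 0.007435.
Step 5 — Type: Im(Z) = 2313 ⇒ lagging (phase φ = 89.6°).

PF = 0.007435 (lagging, φ = 89.6°)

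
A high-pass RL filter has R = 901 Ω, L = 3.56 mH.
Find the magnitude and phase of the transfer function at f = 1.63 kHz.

Step 1 — Angular frequency: ω = 2π·1630 = 1.024e+04 rad/s.
Step 2 — Transfer function: H(jω) = jωL/(R + jωL).
Step 3 — Numerator jωL = j·36.46; denominator R + jωL = 901 + j36.46.
Step 4 — H = 0.001635 + j0.0404.
Step 5 — Magnitude: |H| = 0.04043 (-27.9 dB); phase: φ = 87.7°.

|H| = 0.04043 (-27.9 dB), φ = 87.7°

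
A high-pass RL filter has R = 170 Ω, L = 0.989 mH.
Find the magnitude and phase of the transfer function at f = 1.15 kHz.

Step 1 — Angular frequency: ω = 2π·1150 = 7226 rad/s.
Step 2 — Transfer function: H(jω) = jωL/(R + jωL).
Step 3 — Numerator jωL = j·7.146; denominator R + jωL = 170 + j7.146.
Step 4 — H = 0.001764 + j0.04196.
Step 5 — Magnitude: |H| = 0.042 (-27.5 dB); phase: φ = 87.6°.

|H| = 0.042 (-27.5 dB), φ = 87.6°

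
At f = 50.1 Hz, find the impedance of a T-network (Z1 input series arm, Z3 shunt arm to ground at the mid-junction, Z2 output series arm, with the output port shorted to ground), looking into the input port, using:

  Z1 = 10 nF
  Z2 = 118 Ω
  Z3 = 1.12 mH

Step 1 — Angular frequency: ω = 2π·f = 2π·50.1 = 314.8 rad/s.
Step 2 — Component impedances:
  Z1: Z = 1/(jωC) = -j/(ω·C) = 0 - j3.177e+05 Ω
  Z2: Z = R = 118 Ω
  Z3: Z = jωL = j·314.8·0.00112 = 0 + j0.3526 Ω
Step 3 — With the output port shorted to ground, the output series arm Z2 runs from the junction to ground; the shunt arm Z3 also runs from the junction to ground. They appear in parallel: Z3 || Z2 = 0.001053 + j0.3526 Ω.
Step 4 — Series with input arm Z1: Z_in = Z1 + (Z3 || Z2) = 0.001053 - j3.177e+05 Ω = 3.177e+05∠-90.0° Ω.

Z = 0.001053 - j3.177e+05 Ω = 3.177e+05∠-90.0° Ω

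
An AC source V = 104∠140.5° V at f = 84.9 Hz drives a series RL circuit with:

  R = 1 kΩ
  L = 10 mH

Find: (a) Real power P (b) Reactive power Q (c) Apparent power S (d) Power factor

Step 1 — Angular frequency: ω = 2π·f = 2π·84.9 = 533.4 rad/s.
Step 2 — Component impedances:
  R: Z = R = 1000 Ω
  L: Z = jωL = j·533.4·0.01 = 0 + j5.334 Ω
Step 3 — Series combination: Z_total = R + L = 1000 + j5.334 Ω = 1000∠0.3° Ω.
Step 4 — Source phasor: V = 104∠140.5° V = -80.25 + j66.15 V.
Step 5 — Current: I = V / Z = -0.07989 + j0.06658 A = 0.104∠140.2° A.
Step 6 — Complex power: S = V·I* = 10.82 + j0.0577 VA.
Step 7 — Real power: P = Re(S) = 10.82 W.
Step 8 — Reactive power: Q = Im(S) = 0.0577 VAR.
Step 9 — Apparent power: |S| = 10.82 VA.
Step 10 — Power factor: PF = P/|S| = 1 (lagging).

(a) P = 10.82 W  (b) Q = 0.0577 VAR  (c) S = 10.82 VA  (d) PF = 1 (lagging)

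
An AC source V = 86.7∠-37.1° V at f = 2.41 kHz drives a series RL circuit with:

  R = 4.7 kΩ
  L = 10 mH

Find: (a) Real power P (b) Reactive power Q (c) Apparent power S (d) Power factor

Step 1 — Angular frequency: ω = 2π·f = 2π·2410 = 1.514e+04 rad/s.
Step 2 — Component impedances:
  R: Z = R = 4700 Ω
  L: Z = jωL = j·1.514e+04·0.01 = 0 + j151.4 Ω
Step 3 — Series combination: Z_total = R + L = 4700 + j151.4 Ω = 4702∠1.8° Ω.
Step 4 — Source phasor: V = 86.7∠-37.1° V = 69.15 - j52.3 V.
Step 5 — Current: I = V / Z = 0.01434 - j0.01159 A = 0.01844∠-38.9° A.
Step 6 — Complex power: S = V·I* = 1.598 + j0.05147 VA.
Step 7 — Real power: P = Re(S) = 1.598 W.
Step 8 — Reactive power: Q = Im(S) = 0.05147 VAR.
Step 9 — Apparent power: |S| = 1.599 VA.
Step 10 — Power factor: PF = P/|S| = 0.9995 (lagging).

(a) P = 1.598 W  (b) Q = 0.05147 VAR  (c) S = 1.599 VA  (d) PF = 0.9995 (lagging)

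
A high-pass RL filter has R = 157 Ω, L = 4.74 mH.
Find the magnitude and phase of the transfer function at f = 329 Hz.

Step 1 — Angular frequency: ω = 2π·329 = 2067 rad/s.
Step 2 — Transfer function: H(jω) = jωL/(R + jωL).
Step 3 — Numerator jωL = j·9.798; denominator R + jωL = 157 + j9.798.
Step 4 — H = 0.00388 + j0.06217.
Step 5 — Magnitude: |H| = 0.06229 (-24.1 dB); phase: φ = 86.4°.

|H| = 0.06229 (-24.1 dB), φ = 86.4°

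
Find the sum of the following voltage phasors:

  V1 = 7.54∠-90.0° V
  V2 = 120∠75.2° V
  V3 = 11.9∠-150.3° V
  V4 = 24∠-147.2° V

Step 1 — Convert each phasor to rectangular form:
  V1 = 7.54·(cos(-90.0°) + j·sin(-90.0°)) = 0 - j7.54 V
  V2 = 120·(cos(75.2°) + j·sin(75.2°)) = 30.65 + j116 V
  V3 = 11.9·(cos(-150.3°) + j·sin(-150.3°)) = -10.34 - j5.896 V
  V4 = 24·(cos(-147.2°) + j·sin(-147.2°)) = -20.17 - j13 V
Step 2 — Sum components: V_total = 0.1432 + j89.58 V.
Step 3 — Convert to polar: |V_total| = 89.58 V, ∠V_total = 89.9°.

V_total = 89.58∠89.9° V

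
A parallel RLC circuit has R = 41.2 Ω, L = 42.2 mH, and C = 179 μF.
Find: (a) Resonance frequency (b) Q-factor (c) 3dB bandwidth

Step 1 — Resonance: ω₀ = 1/√(LC) = 1/√(0.0422·0.000179) = 363.8 rad/s.
Step 2 — f₀ = ω₀/(2π) = 57.91 Hz.
Step 3 — Parallel Q: Q = R/(ω₀L) = 41.2/(363.8·0.0422) = 2.683.
Step 4 — Bandwidth: Δω = ω₀/Q = 135.6 rad/s; BW = Δω/(2π) = 21.58 Hz.

(a) f₀ = 57.91 Hz  (b) Q = 2.683  (c) BW = 21.58 Hz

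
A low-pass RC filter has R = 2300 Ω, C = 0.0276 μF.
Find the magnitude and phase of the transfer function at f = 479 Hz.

Step 1 — Angular frequency: ω = 2π·479 = 3010 rad/s.
Step 2 — Transfer function: H(jω) = 1/(1 + jωRC).
Step 3 — Denominator: 1 + jωRC = 1 + j·3010·2300·2.76e-08 = 1 + j0.1911.
Step 4 — H = 0.9648 - j0.1843.
Step 5 — Magnitude: |H| = 0.9822 (-0.2 dB); phase: φ = -10.8°.

|H| = 0.9822 (-0.2 dB), φ = -10.8°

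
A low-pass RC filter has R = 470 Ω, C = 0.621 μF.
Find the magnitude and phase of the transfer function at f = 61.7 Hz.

Step 1 — Angular frequency: ω = 2π·61.7 = 387.7 rad/s.
Step 2 — Transfer function: H(jω) = 1/(1 + jωRC).
Step 3 — Denominator: 1 + jωRC = 1 + j·387.7·470·6.21e-07 = 1 + j0.1131.
Step 4 — H = 0.9874 - j0.1117.
Step 5 — Magnitude: |H| = 0.9937 (-0.1 dB); phase: φ = -6.5°.

|H| = 0.9937 (-0.1 dB), φ = -6.5°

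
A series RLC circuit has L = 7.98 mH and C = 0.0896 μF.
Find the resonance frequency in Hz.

Step 1 — Resonance condition Im(Z)=0 gives ω₀ = 1/√(LC).
Step 2 — ω₀ = 1/√(0.00798·8.96e-08) = 3.74e+04 rad/s.
Step 3 — f₀ = ω₀/(2π) = 5952 Hz.

f₀ = 5952 Hz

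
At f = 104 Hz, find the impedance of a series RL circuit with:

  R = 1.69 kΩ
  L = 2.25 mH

Step 1 — Angular frequency: ω = 2π·f = 2π·104 = 653.5 rad/s.
Step 2 — Component impedances:
  R: Z = R = 1690 Ω
  L: Z = jωL = j·653.5·0.00225 = 0 + j1.47 Ω
Step 3 — Series combination: Z_total = R + L = 1690 + j1.47 Ω = 1690∠0.0° Ω.

Z = 1690 + j1.47 Ω = 1690∠0.0° Ω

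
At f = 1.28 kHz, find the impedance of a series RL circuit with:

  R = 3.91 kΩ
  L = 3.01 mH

Step 1 — Angular frequency: ω = 2π·f = 2π·1280 = 8042 rad/s.
Step 2 — Component impedances:
  R: Z = R = 3910 Ω
  L: Z = jωL = j·8042·0.00301 = 0 + j24.21 Ω
Step 3 — Series combination: Z_total = R + L = 3910 + j24.21 Ω = 3910∠0.4° Ω.

Z = 3910 + j24.21 Ω = 3910∠0.4° Ω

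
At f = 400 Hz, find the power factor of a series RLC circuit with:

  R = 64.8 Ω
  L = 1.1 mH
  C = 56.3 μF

Step 1 — Angular frequency: ω = 2π·f = 2π·400 = 2513 rad/s.
Step 2 — Component impedances:
  R: Z = R = 64.8 Ω
  L: Z = jωL = j·2513·0.0011 = 0 + j2.765 Ω
  C: Z = 1/(jωC) = -j/(ω·C) = 0 - j7.067 Ω
Step 3 — Series combination: Z_total = R + L + C = 64.8 - j4.303 Ω = 64.94∠-3.8° Ω.
Step 4 — Power factor: PF = cos(φ) = Re(Z)/|Z| = 64.8/64.94 = 0.9978.
Step 5 — Type: Im(Z) = -4.303 ⇒ leading (phase φ = -3.8°).

PF = 0.9978 (leading, φ = -3.8°)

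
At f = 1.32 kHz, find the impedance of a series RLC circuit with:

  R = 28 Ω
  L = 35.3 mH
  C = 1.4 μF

Step 1 — Angular frequency: ω = 2π·f = 2π·1320 = 8294 rad/s.
Step 2 — Component impedances:
  R: Z = R = 28 Ω
  L: Z = jωL = j·8294·0.0353 = 0 + j292.8 Ω
  C: Z = 1/(jωC) = -j/(ω·C) = 0 - j86.12 Ω
Step 3 — Series combination: Z_total = R + L + C = 28 + j206.6 Ω = 208.5∠82.3° Ω.

Z = 28 + j206.6 Ω = 208.5∠82.3° Ω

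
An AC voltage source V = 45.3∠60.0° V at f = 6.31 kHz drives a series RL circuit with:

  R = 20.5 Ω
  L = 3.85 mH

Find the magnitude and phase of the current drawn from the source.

Step 1 — Angular frequency: ω = 2π·f = 2π·6310 = 3.965e+04 rad/s.
Step 2 — Component impedances:
  R: Z = R = 20.5 Ω
  L: Z = jωL = j·3.965e+04·0.00385 = 0 + j152.6 Ω
Step 3 — Series combination: Z_total = R + L = 20.5 + j152.6 Ω = 154∠82.4° Ω.
Step 4 — Source phasor: V = 45.3∠60.0° V = 22.65 + j39.23 V.
Step 5 — Ohm's law: I = V / Z_total = (22.65 + j39.23) / (20.5 + j152.6) = 0.272 - j0.1119 A.
Step 6 — Convert to polar: |I| = 0.2941 A, ∠I = -22.4°.

I = 0.2941∠-22.4° A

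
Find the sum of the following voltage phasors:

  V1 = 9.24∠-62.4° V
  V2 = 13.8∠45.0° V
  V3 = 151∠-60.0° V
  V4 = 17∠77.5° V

Step 1 — Convert each phasor to rectangular form:
  V1 = 9.24·(cos(-62.4°) + j·sin(-62.4°)) = 4.281 - j8.189 V
  V2 = 13.8·(cos(45.0°) + j·sin(45.0°)) = 9.758 + j9.758 V
  V3 = 151·(cos(-60.0°) + j·sin(-60.0°)) = 75.5 - j130.8 V
  V4 = 17·(cos(77.5°) + j·sin(77.5°)) = 3.679 + j16.6 V
Step 2 — Sum components: V_total = 93.22 - j112.6 V.
Step 3 — Convert to polar: |V_total| = 146.2 V, ∠V_total = -50.4°.

V_total = 146.2∠-50.4° V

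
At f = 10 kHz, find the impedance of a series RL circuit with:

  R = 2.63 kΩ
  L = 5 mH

Step 1 — Angular frequency: ω = 2π·f = 2π·1e+04 = 6.283e+04 rad/s.
Step 2 — Component impedances:
  R: Z = R = 2630 Ω
  L: Z = jωL = j·6.283e+04·0.005 = 0 + j314.2 Ω
Step 3 — Series combination: Z_total = R + L = 2630 + j314.2 Ω = 2649∠6.8° Ω.

Z = 2630 + j314.2 Ω = 2649∠6.8° Ω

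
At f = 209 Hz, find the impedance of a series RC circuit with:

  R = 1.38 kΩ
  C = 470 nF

Step 1 — Angular frequency: ω = 2π·f = 2π·209 = 1313 rad/s.
Step 2 — Component impedances:
  R: Z = R = 1380 Ω
  C: Z = 1/(jωC) = -j/(ω·C) = 0 - j1620 Ω
Step 3 — Series combination: Z_total = R + C = 1380 - j1620 Ω = 2128∠-49.6° Ω.

Z = 1380 - j1620 Ω = 2128∠-49.6° Ω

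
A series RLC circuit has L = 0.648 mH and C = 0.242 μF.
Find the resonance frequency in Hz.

Step 1 — Resonance condition Im(Z)=0 gives ω₀ = 1/√(LC).
Step 2 — ω₀ = 1/√(0.000648·2.42e-07) = 7.986e+04 rad/s.
Step 3 — f₀ = ω₀/(2π) = 1.271e+04 Hz.

f₀ = 1.271e+04 Hz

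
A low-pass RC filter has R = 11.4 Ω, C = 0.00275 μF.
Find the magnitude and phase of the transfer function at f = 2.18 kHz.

Step 1 — Angular frequency: ω = 2π·2180 = 1.37e+04 rad/s.
Step 2 — Transfer function: H(jω) = 1/(1 + jωRC).
Step 3 — Denominator: 1 + jωRC = 1 + j·1.37e+04·11.4·2.75e-09 = 1 + j0.0004294.
Step 4 — H = 1 - j0.0004294.
Step 5 — Magnitude: |H| = 1 (-0.0 dB); phase: φ = -0.0°.

|H| = 1 (-0.0 dB), φ = -0.0°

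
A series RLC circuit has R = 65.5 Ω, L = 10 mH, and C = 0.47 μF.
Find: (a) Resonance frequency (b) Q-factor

Step 1 — Resonance condition Im(Z)=0 gives ω₀ = 1/√(LC).
Step 2 — ω₀ = 1/√(0.01·4.7e-07) = 1.459e+04 rad/s.
Step 3 — f₀ = ω₀/(2π) = 2322 Hz.
Step 4 — Series Q: Q = ω₀L/R = 1.459e+04·0.01/65.5 = 2.227.

(a) f₀ = 2322 Hz  (b) Q = 2.227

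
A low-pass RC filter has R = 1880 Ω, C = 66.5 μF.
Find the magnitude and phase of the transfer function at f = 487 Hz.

Step 1 — Angular frequency: ω = 2π·487 = 3060 rad/s.
Step 2 — Transfer function: H(jω) = 1/(1 + jωRC).
Step 3 — Denominator: 1 + jωRC = 1 + j·3060·1880·6.65e-05 = 1 + j382.6.
Step 4 — H = 6.833e-06 - j0.002614.
Step 5 — Magnitude: |H| = 0.002614 (-51.7 dB); phase: φ = -89.9°.

|H| = 0.002614 (-51.7 dB), φ = -89.9°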